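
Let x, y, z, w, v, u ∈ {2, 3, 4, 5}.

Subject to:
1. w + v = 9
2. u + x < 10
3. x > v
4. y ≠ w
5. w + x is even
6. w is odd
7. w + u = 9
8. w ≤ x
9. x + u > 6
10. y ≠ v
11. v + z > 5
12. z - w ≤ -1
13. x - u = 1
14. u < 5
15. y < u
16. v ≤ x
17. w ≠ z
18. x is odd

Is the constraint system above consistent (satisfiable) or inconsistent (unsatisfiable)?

Satisfiable

Take x = 5, y = 3, z = 4, w = 5, v = 4, u = 4. Then constraint 1: w + v = 9; constraint 2: u + x = 9, and every other listed constraint is also met.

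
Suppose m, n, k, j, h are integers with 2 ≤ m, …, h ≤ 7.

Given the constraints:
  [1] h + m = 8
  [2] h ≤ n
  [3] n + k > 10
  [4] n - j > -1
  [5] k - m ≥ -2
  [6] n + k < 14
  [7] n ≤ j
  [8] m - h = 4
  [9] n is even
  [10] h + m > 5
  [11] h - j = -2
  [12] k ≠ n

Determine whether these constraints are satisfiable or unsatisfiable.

Satisfiable

Take m = 6, n = 4, k = 7, j = 4, h = 2. Then constraint 1: h + m = 8; constraint 3: n + k = 11; constraint 4: n - j = 0, and every other listed constraint is also met.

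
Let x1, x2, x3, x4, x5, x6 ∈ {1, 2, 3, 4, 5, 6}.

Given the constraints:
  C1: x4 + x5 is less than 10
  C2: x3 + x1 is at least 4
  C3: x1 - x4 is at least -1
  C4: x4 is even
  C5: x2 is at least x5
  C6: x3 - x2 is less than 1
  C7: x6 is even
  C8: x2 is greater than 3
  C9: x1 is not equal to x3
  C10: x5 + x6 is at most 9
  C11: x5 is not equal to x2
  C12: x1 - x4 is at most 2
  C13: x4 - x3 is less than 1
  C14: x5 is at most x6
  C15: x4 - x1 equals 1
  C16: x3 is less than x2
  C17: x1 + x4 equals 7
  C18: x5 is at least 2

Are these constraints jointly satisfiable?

Try x1 = 3, x2 = 6, x3 = 4, x4 = 4, x5 = 4, x6 = 4.
Check constraint 1: x4 + x5 = 8; constraint 2: x3 + x1 = 7; constraint 3: x1 - x4 = -1. The remaining constraints are straightforward to verify.

Satisfiable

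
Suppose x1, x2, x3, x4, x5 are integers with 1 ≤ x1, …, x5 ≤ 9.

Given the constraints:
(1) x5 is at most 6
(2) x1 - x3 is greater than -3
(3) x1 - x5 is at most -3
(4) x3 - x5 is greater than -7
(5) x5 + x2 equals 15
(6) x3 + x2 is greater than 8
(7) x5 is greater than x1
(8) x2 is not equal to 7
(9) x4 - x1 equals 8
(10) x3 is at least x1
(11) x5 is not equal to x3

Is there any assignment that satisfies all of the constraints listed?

Satisfiable

Take x1 = 1, x2 = 9, x3 = 1, x4 = 9, x5 = 6. Then constraint 2: x1 - x3 = 0; constraint 3: x1 - x5 = -5, and every other listed constraint is also met.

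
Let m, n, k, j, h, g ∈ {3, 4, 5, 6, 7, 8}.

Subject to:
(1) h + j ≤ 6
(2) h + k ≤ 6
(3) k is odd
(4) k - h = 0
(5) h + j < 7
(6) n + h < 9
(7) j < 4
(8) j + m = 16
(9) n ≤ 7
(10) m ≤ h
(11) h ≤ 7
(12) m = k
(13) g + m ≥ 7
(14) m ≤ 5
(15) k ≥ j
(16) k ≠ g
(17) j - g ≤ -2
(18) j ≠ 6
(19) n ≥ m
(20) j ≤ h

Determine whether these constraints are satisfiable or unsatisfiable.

From constraints 11 and 20: j ≤ h ≤ 7. From constraints 9 and 19: m ≤ n ≤ 7. Hence j + m ≤ 14. But constraint 8 requires j + m = 16, and 16 > 14. Contradiction.

Unsatisfiable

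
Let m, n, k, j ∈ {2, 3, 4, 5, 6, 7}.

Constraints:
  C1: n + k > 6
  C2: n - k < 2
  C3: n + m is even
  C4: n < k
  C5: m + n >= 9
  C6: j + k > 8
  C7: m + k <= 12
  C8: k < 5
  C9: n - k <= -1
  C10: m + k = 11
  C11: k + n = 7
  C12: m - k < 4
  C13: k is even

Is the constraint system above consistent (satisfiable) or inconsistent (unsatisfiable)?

Take m = 7, n = 3, k = 4, j = 7. Then constraint 1: n + k = 7; constraint 2: n - k = -1, and every other listed constraint is also met.

Satisfiable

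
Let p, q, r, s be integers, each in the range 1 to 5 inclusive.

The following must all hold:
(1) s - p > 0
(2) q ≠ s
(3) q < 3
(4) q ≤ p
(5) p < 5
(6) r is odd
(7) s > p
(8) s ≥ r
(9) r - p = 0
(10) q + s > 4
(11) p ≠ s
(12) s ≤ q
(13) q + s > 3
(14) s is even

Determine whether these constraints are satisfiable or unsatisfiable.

Unsatisfiable

Constraints 1, 4, and 12 give s ≤ q, q ≤ p, p < s. Chaining: s ≤ q ≤ p < s, which forces s < s — impossible.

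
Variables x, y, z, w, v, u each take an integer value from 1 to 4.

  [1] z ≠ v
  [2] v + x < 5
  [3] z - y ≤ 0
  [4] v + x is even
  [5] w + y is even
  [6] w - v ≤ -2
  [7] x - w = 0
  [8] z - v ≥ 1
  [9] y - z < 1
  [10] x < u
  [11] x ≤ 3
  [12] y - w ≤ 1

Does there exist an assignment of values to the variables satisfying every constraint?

Constraints 3, 6, 8, and 12 give z − v ≥ 1, v − w ≥ 2, w − y ≥ -1, y − z ≥ 0.
Adding all 4 inequalities: the left sides telescope to 0, and the right sides sum to 1 + 2 + (-1) + 0 = 2. So 0 ≥ 2, which is false.

Unsatisfiable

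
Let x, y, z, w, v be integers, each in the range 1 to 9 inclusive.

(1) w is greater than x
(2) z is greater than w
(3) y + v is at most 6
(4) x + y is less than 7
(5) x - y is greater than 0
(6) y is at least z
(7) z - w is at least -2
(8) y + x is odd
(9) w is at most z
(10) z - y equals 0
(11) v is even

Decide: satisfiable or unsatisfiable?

Constraints 1, 2, 5, and 6 give w < z, z ≤ y, y < x, x < w. Chaining: w < z ≤ y < x < w, which forces w < w — impossible.

Unsatisfiable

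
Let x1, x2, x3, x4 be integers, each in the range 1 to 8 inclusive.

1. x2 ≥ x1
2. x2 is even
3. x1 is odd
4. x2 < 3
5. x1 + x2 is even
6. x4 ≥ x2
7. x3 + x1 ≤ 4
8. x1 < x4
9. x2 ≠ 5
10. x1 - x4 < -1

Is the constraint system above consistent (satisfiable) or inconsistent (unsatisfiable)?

Constraint 3 makes x1 odd and constraint 2 makes x2 even, so x1 + x2 must be odd. Constraint 5 says x1 + x2 is even — contradiction.

Unsatisfiable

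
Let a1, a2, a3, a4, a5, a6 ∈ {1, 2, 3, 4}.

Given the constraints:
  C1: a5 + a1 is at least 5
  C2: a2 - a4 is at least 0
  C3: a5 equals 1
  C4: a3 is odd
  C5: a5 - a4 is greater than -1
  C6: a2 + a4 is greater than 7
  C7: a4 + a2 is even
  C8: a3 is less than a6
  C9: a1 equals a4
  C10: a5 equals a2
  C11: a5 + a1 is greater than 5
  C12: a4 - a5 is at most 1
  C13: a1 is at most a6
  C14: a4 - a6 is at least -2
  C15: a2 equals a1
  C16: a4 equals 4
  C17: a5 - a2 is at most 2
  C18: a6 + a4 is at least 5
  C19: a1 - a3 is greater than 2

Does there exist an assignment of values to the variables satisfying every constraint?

Unsatisfiable

Constraint 3 fixes a5 = 1 and constraint 16 fixes a4 = 4. Constraints 9, 10, and 15 give a5 = a2 = a1 = a4, so a5 = a4. But 1 ≠ 4 — contradiction.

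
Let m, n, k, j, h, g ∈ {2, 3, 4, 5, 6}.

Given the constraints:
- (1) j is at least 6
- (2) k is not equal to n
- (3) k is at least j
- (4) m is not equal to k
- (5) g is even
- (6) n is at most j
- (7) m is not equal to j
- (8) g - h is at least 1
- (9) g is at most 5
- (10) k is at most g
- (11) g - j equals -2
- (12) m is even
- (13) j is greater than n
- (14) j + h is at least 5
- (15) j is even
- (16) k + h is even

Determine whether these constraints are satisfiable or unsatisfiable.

From constraints 1 and 3: k ≥ j and j ≥ 6, so k ≥ 6. From constraints 9 and 10: k ≤ g and g ≤ 5, so k ≤ 5. But 5 < 6, so no value of k works.

Unsatisfiable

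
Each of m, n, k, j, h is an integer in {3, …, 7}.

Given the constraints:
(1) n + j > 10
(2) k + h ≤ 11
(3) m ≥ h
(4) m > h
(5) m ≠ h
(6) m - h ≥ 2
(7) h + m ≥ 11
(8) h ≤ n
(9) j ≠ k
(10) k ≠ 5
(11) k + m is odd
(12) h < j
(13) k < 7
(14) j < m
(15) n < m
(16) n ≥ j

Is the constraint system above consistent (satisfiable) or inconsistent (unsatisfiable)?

Satisfiable

The assignment m = 7, n = 6, k = 4, j = 5, h = 4 works:
  constraint 1 holds since n + j = 11.
  constraint 2 holds since k + h = 8.
  constraint 6 holds since m - h = 3.
The rest check out directly.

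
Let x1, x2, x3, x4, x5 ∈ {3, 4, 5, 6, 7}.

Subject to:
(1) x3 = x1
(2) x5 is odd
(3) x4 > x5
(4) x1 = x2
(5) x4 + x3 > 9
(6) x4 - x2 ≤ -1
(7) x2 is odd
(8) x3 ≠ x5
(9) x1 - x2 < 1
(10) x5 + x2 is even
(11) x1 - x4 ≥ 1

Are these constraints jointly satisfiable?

The assignment x1 = 7, x2 = 7, x3 = 7, x4 = 4, x5 = 3 works:
  constraint 5 holds since x4 + x3 = 11.
  constraint 6 holds since x4 - x2 = -3.
  constraint 9 holds since x1 - x2 = 0.
The rest check out directly.

Satisfiable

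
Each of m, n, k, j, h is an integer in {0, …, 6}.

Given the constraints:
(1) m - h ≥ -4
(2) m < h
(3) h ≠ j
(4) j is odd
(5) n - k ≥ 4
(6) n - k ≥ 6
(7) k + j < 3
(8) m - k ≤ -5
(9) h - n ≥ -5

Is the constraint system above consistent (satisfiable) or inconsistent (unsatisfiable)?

Constraints 1, 6, 8, and 9 give k − m ≥ 5, m − h ≥ -4, h − n ≥ -5, n − k ≥ 6.
Adding all 4 inequalities: the left sides telescope to 0, and the right sides sum to 5 + (-4) + (-5) + 6 = 2. So 0 ≥ 2, which is false.

Unsatisfiable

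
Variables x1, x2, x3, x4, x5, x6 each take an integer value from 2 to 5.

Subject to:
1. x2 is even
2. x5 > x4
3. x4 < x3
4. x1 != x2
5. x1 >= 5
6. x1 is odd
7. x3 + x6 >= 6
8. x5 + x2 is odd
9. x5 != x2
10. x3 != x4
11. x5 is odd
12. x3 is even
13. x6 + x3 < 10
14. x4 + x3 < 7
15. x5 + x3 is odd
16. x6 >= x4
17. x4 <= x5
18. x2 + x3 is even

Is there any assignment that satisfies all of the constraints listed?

Try x1 = 5, x2 = 4, x3 = 4, x4 = 2, x5 = 5, x6 = 4.
Check constraint 7: x3 + x6 = 8; constraint 13: x6 + x3 = 8. The remaining constraints are straightforward to verify.

Satisfiable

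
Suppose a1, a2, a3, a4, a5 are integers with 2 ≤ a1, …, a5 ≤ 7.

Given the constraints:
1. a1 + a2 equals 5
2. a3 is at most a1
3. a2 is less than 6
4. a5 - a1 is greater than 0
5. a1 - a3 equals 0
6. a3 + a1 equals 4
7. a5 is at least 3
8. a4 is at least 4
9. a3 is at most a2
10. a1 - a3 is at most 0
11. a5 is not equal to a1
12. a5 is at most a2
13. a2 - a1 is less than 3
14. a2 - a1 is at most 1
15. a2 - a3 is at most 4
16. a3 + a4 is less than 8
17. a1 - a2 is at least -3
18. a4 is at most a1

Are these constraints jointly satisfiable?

From constraints 8 and 18: a1 ≥ a4 ≥ 4. From constraints 7 and 12: a2 ≥ a5 ≥ 3. Hence a1 + a2 ≥ 7. But constraint 1 requires a1 + a2 = 5, and 5 < 7. Contradiction.

Unsatisfiable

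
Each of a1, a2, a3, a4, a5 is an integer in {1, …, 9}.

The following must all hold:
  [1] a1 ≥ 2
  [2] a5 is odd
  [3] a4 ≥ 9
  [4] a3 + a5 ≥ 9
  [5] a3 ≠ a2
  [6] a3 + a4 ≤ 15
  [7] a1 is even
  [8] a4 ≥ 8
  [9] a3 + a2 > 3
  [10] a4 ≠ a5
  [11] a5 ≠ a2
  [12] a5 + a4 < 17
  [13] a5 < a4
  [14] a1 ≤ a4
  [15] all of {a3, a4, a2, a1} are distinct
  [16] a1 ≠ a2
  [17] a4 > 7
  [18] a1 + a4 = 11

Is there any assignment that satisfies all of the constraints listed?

Try a1 = 2, a2 = 1, a3 = 3, a4 = 9, a5 = 7.
Check constraint 4: a3 + a5 = 10; constraint 6: a3 + a4 = 12; constraint 9: a3 + a2 = 4. The remaining constraints are straightforward to verify.

Satisfiable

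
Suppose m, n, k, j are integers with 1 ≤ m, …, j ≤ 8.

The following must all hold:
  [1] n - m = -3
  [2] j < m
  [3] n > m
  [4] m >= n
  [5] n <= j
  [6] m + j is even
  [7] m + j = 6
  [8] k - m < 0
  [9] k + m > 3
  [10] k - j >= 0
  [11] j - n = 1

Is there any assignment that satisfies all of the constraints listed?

Constraints 3, 5, 8, and 10 give n ≤ j, j ≤ k, k < m, m < n. Chaining: n ≤ j ≤ k < m < n, which forces n < n — impossible.

Unsatisfiable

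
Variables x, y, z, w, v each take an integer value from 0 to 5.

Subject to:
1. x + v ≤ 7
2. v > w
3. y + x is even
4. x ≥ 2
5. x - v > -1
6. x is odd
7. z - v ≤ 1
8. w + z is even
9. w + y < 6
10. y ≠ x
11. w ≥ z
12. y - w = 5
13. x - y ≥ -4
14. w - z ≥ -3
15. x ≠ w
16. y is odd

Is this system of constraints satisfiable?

Try x = 3, y = 5, z = 0, w = 0, v = 2.
Check constraint 1: x + v = 5; constraint 5: x - v = 1; constraint 7: z - v = -2. The remaining constraints are straightforward to verify.

Satisfiable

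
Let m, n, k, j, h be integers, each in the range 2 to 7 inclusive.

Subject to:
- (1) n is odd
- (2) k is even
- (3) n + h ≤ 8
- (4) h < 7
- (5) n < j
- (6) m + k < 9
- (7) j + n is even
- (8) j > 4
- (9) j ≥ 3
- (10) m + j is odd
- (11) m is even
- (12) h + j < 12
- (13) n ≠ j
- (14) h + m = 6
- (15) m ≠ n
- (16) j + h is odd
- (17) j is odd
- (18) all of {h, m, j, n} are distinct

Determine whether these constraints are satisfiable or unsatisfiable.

Satisfiable

Take m = 4, n = 5, k = 4, j = 7, h = 2. Then constraint 3: n + h = 7; constraint 6: m + k = 8, and every other listed constraint is also met.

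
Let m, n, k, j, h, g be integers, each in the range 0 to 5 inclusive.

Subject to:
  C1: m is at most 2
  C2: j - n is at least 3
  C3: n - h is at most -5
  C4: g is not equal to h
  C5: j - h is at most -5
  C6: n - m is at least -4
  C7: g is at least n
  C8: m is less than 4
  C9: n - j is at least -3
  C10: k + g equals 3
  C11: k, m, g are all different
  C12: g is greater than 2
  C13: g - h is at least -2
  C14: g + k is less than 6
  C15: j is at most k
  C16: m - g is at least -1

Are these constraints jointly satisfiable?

Unsatisfiable

Constraints 2, 5, 6, 13, and 16 give j − n ≥ 3, n − m ≥ -4, m − g ≥ -1, g − h ≥ -2, h − j ≥ 5.
Adding all 5 inequalities: the left sides telescope to 0, and the right sides sum to 3 + (-4) + (-1) + (-2) + 5 = 1. So 0 ≥ 1, which is false.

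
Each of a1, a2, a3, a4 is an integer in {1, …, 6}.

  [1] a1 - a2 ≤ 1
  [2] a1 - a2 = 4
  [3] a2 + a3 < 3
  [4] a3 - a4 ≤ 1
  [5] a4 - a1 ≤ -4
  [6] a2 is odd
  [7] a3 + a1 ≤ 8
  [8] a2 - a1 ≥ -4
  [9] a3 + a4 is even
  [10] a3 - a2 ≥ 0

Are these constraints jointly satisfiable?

Constraints 1, 4, 5, and 10 give a4 − a3 ≥ -1, a3 − a2 ≥ 0, a2 − a1 ≥ -1, a1 − a4 ≥ 4.
Adding all 4 inequalities: the left sides telescope to 0, and the right sides sum to (-1) + 0 + (-1) + 4 = 2. So 0 ≥ 2, which is false.

Unsatisfiable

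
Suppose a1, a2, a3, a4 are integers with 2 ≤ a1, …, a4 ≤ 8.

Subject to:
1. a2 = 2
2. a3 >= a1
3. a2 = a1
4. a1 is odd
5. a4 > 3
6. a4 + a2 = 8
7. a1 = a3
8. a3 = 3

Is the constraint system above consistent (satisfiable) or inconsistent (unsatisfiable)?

Unsatisfiable

Constraint 1 fixes a2 = 2 and constraint 8 fixes a3 = 3. Constraints 3 and 7 give a2 = a1 = a3, so a2 = a3. But 2 ≠ 3 — contradiction.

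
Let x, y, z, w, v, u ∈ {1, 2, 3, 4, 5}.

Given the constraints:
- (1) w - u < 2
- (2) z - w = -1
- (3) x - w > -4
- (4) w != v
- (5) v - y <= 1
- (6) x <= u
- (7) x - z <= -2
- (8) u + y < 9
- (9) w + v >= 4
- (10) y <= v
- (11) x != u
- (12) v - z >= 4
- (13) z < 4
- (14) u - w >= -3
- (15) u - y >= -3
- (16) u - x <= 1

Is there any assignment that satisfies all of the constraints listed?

Constraints 5, 7, 12, 15, and 16 give z − x ≥ 2, x − u ≥ -1, u − y ≥ -3, y − v ≥ -1, v − z ≥ 4.
Adding all 5 inequalities: the left sides telescope to 0, and the right sides sum to 2 + (-1) + (-3) + (-1) + 4 = 1. So 0 ≥ 1, which is false.

Unsatisfiable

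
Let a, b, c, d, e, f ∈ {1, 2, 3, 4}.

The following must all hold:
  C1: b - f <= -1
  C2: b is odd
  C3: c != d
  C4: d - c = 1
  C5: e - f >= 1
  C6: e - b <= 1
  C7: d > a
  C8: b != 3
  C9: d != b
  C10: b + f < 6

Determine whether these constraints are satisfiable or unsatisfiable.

Unsatisfiable

Constraints 1, 5, and 6 give f − b ≥ 1, b − e ≥ -1, e − f ≥ 1.
Adding all 3 inequalities: the left sides telescope to 0, and the right sides sum to 1 + (-1) + 1 = 1. So 0 ≥ 1, which is false.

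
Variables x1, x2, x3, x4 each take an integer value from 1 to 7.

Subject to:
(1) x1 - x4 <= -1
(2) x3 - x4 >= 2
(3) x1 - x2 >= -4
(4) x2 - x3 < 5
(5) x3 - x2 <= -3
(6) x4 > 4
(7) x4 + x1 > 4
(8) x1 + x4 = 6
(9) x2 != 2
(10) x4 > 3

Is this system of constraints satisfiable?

Constraints 1, 2, 3, and 5 give x2 − x3 ≥ 3, x3 − x4 ≥ 2, x4 − x1 ≥ 1, x1 − x2 ≥ -4.
Adding all 4 inequalities: the left sides telescope to 0, and the right sides sum to 3 + 2 + 1 + (-4) = 2. So 0 ≥ 2, which is false.

Unsatisfiable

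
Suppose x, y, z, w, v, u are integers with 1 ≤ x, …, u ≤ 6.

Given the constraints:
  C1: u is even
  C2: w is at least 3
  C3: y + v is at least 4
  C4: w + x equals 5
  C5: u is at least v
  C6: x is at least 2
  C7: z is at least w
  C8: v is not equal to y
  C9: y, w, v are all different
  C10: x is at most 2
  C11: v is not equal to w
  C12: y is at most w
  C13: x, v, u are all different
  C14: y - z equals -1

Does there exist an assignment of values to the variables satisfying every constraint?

Satisfiable

The assignment x = 2, y = 2, z = 3, w = 3, v = 4, u = 6 works:
  constraint 3 holds since y + v = 6.
  constraint 4 holds since w + x = 5.
  constraint 14 holds since y - z = -1.
The rest check out directly.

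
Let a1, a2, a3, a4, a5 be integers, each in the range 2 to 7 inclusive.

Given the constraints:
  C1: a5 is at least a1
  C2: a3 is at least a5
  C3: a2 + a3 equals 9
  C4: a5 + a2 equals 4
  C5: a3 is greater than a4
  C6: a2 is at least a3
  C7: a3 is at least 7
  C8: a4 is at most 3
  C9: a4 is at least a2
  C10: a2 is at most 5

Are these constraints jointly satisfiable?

Unsatisfiable

From constraints 6 and 7: a2 ≥ a3 and a3 ≥ 7, so a2 ≥ 7. From constraint 10: a2 ≤ 5. But 5 < 7, so no value of a2 works.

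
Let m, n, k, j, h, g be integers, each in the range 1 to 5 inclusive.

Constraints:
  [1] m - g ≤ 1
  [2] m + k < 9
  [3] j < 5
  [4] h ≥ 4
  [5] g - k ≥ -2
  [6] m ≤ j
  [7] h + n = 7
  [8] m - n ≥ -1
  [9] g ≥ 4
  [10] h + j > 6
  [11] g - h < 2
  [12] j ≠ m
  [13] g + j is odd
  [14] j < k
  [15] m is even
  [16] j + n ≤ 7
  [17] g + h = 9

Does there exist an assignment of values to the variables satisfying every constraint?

One satisfying assignment is m = 2, n = 2, k = 5, j = 3, h = 5, g = 4.
For the less obvious constraints — constraint 1: m - g = -2; constraint 2: m + k = 7 — and the others hold by inspection.

Satisfiable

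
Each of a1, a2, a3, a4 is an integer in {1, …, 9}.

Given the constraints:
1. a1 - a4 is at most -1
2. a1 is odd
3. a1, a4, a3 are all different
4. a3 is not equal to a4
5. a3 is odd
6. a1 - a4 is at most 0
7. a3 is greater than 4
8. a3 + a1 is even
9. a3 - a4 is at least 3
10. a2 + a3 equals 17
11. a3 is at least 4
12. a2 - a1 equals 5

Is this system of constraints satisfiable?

Satisfiable

Try a1 = 3, a2 = 8, a3 = 9, a4 = 4.
Check constraint 1: a1 - a4 = -1; constraint 6: a1 - a4 = -1. The remaining constraints are straightforward to verify.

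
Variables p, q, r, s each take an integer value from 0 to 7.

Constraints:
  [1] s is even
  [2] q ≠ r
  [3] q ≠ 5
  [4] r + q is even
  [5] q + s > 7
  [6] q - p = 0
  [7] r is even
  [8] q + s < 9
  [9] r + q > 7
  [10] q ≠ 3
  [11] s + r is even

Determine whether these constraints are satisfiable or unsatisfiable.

Try p = 4, q = 4, r = 6, s = 4.
Check constraint 5: q + s = 8; constraint 6: q - p = 0. The remaining constraints are straightforward to verify.

Satisfiable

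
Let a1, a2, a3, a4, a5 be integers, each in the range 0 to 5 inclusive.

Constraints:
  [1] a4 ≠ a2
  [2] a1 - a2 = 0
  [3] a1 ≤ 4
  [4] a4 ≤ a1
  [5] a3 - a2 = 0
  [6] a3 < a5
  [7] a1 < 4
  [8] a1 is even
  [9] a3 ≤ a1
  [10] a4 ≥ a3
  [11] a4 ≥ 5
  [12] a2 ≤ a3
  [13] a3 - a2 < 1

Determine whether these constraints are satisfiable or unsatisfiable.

Unsatisfiable

From constraint 11: a4 ≥ 5. From constraints 3 and 4: a4 ≤ a1 and a1 ≤ 4, so a4 ≤ 4. But 4 < 5, so no value of a4 works.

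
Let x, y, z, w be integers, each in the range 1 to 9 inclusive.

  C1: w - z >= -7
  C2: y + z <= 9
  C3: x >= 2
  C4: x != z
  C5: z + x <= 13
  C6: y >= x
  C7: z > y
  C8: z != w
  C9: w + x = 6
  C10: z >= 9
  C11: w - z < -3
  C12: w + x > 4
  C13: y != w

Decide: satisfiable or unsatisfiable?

Unsatisfiable

From constraints 3 and 6: y ≥ x ≥ 2. From constraint 10: z ≥ 9. Hence y + z ≥ 11. But constraint 2 requires y + z ≤ 9, and 9 < 11. Contradiction.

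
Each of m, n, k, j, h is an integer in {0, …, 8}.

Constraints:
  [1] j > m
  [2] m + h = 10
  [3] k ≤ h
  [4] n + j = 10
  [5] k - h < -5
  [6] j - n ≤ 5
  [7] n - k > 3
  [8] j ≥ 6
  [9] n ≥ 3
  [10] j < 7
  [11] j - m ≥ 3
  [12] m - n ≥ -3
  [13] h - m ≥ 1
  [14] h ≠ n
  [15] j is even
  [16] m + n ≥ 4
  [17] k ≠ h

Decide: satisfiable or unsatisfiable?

Try m = 3, n = 4, k = 0, j = 6, h = 7.
Check constraint 2: m + h = 10; constraint 4: n + j = 10; constraint 5: k - h = -7. The remaining constraints are straightforward to verify.

Satisfiable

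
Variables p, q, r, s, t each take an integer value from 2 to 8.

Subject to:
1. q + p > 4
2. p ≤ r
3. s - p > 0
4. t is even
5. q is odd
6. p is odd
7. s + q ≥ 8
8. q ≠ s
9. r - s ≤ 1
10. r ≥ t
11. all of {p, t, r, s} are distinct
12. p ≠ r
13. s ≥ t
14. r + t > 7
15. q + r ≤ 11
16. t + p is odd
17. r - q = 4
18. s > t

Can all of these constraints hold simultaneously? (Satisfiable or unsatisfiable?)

Satisfiable

Try p = 3, q = 3, r = 7, s = 6, t = 2.
Check constraint 1: q + p = 6; constraint 3: s - p = 3. The remaining constraints are straightforward to verify.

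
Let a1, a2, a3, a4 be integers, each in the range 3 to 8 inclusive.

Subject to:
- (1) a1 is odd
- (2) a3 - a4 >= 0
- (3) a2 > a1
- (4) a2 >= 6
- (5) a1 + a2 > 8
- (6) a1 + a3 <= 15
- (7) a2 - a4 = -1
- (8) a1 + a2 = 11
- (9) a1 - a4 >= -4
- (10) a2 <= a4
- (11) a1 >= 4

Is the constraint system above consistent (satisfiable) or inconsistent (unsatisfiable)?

Try a1 = 5, a2 = 6, a3 = 7, a4 = 7.
Check constraint 2: a3 - a4 = 0; constraint 5: a1 + a2 = 11; constraint 6: a1 + a3 = 12. The remaining constraints are straightforward to verify.

Satisfiable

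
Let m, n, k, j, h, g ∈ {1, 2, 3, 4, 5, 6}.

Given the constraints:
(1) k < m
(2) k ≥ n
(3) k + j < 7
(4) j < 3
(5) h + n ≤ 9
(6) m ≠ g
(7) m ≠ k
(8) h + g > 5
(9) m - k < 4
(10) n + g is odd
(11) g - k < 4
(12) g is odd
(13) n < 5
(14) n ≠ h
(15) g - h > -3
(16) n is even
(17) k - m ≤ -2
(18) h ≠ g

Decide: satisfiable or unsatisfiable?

Try m = 5, n = 2, k = 2, j = 2, h = 4, g = 3.
Check constraint 3: k + j = 4; constraint 5: h + n = 6; constraint 8: h + g = 7. The remaining constraints are straightforward to verify.

Satisfiable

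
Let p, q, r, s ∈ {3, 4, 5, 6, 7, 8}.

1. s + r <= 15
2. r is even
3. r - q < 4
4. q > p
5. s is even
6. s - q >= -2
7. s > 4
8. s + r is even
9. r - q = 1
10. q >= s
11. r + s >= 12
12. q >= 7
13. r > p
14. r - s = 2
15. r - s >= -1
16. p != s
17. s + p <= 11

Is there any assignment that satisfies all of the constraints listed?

One satisfying assignment is p = 5, q = 7, r = 8, s = 6.
For the less obvious constraints — constraint 1: s + r = 14; constraint 3: r - q = 1; constraint 6: s - q = -1 — and the others hold by inspection.

Satisfiable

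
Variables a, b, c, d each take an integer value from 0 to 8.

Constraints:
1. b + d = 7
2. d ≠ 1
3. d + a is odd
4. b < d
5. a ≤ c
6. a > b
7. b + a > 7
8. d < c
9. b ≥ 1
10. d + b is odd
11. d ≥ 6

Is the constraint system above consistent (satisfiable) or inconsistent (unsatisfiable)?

The assignment a = 7, b = 1, c = 8, d = 6 works:
  constraint 1 holds since b + d = 7.
  constraint 7 holds since b + a = 8.
The rest check out directly.

Satisfiable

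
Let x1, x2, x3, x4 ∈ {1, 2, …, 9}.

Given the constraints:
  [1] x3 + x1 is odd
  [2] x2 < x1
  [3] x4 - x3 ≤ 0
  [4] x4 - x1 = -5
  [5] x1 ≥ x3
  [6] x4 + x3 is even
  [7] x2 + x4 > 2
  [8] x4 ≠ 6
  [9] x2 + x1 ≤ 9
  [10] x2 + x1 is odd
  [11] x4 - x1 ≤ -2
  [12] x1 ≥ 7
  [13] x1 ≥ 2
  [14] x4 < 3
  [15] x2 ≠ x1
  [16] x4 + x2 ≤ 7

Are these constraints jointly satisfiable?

One satisfying assignment is x1 = 7, x2 = 2, x3 = 2, x4 = 2.
For the less obvious constraints — constraint 3: x4 - x3 = 0; constraint 4: x4 - x1 = -5 — and the others hold by inspection.

Satisfiable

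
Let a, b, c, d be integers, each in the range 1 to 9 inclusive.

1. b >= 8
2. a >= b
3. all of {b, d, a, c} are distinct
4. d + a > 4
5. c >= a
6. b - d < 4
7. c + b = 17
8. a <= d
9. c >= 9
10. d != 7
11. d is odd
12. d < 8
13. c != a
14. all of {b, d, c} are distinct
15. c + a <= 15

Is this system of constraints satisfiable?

Unsatisfiable

From constraint 9: c ≥ 9. From constraints 1 and 2: a ≥ b ≥ 8. Hence c + a ≥ 17. But constraint 15 requires c + a ≤ 15, and 15 < 17. Contradiction.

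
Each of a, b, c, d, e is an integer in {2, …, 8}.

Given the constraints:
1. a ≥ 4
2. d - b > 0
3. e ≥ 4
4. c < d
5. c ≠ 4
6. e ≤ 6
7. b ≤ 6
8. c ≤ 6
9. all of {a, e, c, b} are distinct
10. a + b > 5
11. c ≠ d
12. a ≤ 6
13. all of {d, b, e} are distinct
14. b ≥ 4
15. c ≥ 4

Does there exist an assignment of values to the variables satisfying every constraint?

Constraints 1, 3, 6, 7, 8, 12, 14, and 15 confine each of a, e, c, b to the 3 values {4, …, 6}.
Constraint 9 requires all 4 of them to be distinct, but only 3 values are available — impossible by the pigeonhole principle.

Unsatisfiable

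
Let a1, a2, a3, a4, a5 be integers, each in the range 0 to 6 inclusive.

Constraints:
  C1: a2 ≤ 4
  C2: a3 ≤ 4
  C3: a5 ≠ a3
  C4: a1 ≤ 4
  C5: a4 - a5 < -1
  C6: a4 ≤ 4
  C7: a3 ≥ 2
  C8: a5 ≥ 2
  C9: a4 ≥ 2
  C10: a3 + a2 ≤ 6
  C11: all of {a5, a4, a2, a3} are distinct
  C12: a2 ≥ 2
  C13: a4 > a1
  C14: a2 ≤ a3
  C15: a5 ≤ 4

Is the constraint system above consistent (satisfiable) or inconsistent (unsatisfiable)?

Constraints 1, 2, 6, 7, 8, 9, 12, and 15 confine each of a5, a4, a2, a3 to the 3 values {2, …, 4}.
Constraint 11 requires all 4 of them to be distinct, but only 3 values are available — impossible by the pigeonhole principle.

Unsatisfiable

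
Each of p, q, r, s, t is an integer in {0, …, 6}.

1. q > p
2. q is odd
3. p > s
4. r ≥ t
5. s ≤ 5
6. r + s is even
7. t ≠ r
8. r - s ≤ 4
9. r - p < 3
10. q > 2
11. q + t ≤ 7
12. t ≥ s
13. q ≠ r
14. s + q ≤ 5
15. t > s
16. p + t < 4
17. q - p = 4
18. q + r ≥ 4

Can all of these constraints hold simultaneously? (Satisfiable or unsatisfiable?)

Take p = 1, q = 5, r = 2, s = 0, t = 1. Then constraint 8: r - s = 2; constraint 9: r - p = 1; constraint 11: q + t = 6, and every other listed constraint is also met.

Satisfiable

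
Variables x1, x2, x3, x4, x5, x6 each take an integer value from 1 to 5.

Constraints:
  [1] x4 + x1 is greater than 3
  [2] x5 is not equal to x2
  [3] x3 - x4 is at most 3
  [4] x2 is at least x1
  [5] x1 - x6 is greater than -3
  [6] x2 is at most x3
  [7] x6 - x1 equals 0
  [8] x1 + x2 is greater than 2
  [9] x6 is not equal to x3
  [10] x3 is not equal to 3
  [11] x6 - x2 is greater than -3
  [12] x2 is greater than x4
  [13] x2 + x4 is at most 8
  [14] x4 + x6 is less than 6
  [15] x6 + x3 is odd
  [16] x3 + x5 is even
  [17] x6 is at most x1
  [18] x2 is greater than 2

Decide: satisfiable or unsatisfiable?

One satisfying assignment is x1 = 2, x2 = 3, x3 = 5, x4 = 2, x5 = 5, x6 = 2.
For the less obvious constraints — constraint 1: x4 + x1 = 4; constraint 3: x3 - x4 = 3 — and the others hold by inspection.

Satisfiable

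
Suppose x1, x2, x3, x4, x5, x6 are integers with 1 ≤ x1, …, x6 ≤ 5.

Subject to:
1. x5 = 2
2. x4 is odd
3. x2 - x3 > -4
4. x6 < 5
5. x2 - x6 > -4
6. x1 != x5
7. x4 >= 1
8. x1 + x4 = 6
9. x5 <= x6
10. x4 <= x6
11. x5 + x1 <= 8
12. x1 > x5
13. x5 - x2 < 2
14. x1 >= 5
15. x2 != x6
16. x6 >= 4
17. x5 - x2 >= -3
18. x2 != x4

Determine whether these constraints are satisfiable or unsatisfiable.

Satisfiable

The assignment x1 = 5, x2 = 3, x3 = 4, x4 = 1, x5 = 2, x6 = 4 works:
  constraint 3 holds since x2 - x3 = -1.
  constraint 5 holds since x2 - x6 = -1.
  constraint 8 holds since x1 + x4 = 6.
The rest check out directly.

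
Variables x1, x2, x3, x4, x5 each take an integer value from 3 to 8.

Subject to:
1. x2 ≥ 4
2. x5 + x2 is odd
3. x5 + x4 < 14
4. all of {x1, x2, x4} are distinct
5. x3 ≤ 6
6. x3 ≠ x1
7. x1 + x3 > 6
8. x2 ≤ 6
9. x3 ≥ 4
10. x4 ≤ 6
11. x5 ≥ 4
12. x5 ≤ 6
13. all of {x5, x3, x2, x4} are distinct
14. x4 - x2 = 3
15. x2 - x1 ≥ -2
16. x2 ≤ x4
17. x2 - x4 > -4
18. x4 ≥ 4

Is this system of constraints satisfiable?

Constraints 1, 5, 8, 9, 10, 11, 12, and 18 confine each of x5, x3, x2, x4 to the 3 values {4, …, 6}.
Constraint 13 requires all 4 of them to be distinct, but only 3 values are available — impossible by the pigeonhole principle.

Unsatisfiable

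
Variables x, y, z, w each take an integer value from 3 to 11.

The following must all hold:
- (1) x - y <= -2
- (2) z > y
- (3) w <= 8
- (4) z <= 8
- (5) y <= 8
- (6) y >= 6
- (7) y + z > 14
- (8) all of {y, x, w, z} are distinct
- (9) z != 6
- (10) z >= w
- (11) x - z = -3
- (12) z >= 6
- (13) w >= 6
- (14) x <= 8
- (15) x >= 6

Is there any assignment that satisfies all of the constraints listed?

Unsatisfiable

Constraints 3, 4, 5, 6, 12, 13, 14, and 15 confine each of y, x, w, z to the 3 values {6, …, 8}.
Constraint 8 requires all 4 of them to be distinct, but only 3 values are available — impossible by the pigeonhole principle.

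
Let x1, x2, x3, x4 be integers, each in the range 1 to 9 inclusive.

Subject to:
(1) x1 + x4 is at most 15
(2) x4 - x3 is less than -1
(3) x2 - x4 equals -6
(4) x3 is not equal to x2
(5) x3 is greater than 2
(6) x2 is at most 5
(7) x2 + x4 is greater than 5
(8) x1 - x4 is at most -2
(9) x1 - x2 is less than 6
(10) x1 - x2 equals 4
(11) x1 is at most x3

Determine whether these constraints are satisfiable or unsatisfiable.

Satisfiable

Try x1 = 5, x2 = 1, x3 = 9, x4 = 7.
Check constraint 1: x1 + x4 = 12; constraint 2: x4 - x3 = -2. The remaining constraints are straightforward to verify.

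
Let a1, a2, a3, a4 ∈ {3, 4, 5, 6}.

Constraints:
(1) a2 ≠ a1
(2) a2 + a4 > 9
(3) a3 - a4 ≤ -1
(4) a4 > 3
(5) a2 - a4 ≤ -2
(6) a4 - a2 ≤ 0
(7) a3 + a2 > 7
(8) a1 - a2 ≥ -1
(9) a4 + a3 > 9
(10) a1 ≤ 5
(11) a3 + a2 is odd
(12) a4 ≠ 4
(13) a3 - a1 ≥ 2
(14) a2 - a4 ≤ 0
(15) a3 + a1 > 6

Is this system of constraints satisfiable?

Unsatisfiable

Constraints 3, 6, 8, and 13 give a4 − a3 ≥ 1, a3 − a1 ≥ 2, a1 − a2 ≥ -1, a2 − a4 ≥ 0.
Adding all 4 inequalities: the left sides telescope to 0, and the right sides sum to 1 + 2 + (-1) + 0 = 2. So 0 ≥ 2, which is false.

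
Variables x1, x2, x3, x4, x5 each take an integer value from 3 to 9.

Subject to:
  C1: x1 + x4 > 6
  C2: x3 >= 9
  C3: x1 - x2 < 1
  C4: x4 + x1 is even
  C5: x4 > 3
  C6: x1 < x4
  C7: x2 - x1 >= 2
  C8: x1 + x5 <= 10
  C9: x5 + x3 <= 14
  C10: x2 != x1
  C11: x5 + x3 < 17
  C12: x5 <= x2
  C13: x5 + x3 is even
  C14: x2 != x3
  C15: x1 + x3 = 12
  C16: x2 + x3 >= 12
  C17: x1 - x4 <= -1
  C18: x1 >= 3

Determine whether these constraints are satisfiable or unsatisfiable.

One satisfying assignment is x1 = 3, x2 = 5, x3 = 9, x4 = 5, x5 = 5.
For the less obvious constraints — constraint 1: x1 + x4 = 8; constraint 3: x1 - x2 = -2 — and the others hold by inspection.

Satisfiable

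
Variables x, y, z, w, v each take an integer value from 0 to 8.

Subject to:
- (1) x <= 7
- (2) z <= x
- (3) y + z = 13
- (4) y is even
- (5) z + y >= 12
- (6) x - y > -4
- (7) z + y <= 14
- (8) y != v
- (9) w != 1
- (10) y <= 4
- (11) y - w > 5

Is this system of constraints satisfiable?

Unsatisfiable

From constraint 10: y ≤ 4. From constraints 1 and 2: z ≤ x ≤ 7. Hence y + z ≤ 11. But constraint 3 requires y + z = 13, and 13 > 11. Contradiction.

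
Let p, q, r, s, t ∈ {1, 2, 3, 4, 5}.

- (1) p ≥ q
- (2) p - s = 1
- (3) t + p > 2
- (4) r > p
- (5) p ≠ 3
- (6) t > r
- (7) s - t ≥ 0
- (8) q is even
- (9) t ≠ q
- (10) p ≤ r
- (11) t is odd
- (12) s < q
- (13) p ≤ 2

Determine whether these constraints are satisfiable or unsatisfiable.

Unsatisfiable

Constraints 1, 6, 7, 10, and 12 give r < t, t ≤ s, s < q, q ≤ p, p ≤ r. Chaining: r < t ≤ s < q ≤ p ≤ r, which forces r < r — impossible.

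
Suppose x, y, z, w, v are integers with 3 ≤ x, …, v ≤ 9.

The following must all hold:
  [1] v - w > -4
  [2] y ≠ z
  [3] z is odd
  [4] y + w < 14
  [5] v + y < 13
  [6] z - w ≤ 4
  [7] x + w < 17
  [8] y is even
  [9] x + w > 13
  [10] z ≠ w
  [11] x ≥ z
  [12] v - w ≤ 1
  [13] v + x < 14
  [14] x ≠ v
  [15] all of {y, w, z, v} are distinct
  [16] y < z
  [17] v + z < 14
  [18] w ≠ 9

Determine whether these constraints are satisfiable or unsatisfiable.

Satisfiable

The assignment x = 9, y = 6, z = 7, w = 5, v = 4 works:
  constraint 1 holds since v - w = -1.
  constraint 4 holds since y + w = 11.
The rest check out directly.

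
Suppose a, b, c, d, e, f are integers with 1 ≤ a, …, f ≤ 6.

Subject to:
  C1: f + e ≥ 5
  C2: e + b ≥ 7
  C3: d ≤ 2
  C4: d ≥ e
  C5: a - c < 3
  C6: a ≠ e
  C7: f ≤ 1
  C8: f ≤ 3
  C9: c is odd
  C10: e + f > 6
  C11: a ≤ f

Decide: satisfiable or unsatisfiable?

Unsatisfiable

From constraint 7: f ≤ 1. From constraints 3 and 4: e ≤ d ≤ 2. Hence f + e ≤ 3. But constraint 1 requires f + e ≥ 5, and 5 > 3. Contradiction.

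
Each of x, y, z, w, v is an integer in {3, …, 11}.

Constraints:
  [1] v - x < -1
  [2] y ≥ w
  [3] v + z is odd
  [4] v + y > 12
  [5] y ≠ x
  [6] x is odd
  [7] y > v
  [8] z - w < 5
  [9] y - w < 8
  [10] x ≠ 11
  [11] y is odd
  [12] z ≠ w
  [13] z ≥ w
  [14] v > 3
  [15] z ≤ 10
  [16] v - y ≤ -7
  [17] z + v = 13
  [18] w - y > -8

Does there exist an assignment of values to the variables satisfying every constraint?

Satisfiable

Try x = 7, y = 11, z = 9, w = 6, v = 4.
Check constraint 1: v - x = -3; constraint 4: v + y = 15; constraint 8: z - w = 3. The remaining constraints are straightforward to verify.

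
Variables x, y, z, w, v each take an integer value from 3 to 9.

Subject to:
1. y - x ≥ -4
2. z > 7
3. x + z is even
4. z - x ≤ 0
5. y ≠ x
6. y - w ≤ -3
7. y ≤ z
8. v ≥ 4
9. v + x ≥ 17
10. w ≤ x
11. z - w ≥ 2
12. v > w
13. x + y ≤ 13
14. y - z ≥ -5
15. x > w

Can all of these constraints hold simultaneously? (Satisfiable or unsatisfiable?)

Unsatisfiable

Constraints 1, 4, 6, and 11 give w − y ≥ 3, y − x ≥ -4, x − z ≥ 0, z − w ≥ 2.
Adding all 4 inequalities: the left sides telescope to 0, and the right sides sum to 3 + (-4) + 0 + 2 = 1. So 0 ≥ 1, which is false.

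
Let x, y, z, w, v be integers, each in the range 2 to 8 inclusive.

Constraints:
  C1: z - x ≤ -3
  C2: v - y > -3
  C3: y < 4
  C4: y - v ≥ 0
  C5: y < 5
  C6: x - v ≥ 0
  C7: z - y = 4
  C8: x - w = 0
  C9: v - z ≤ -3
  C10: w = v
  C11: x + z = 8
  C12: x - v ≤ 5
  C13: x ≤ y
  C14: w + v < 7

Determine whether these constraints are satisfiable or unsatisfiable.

Constraints 1, 9, and 12 give x − z ≥ 3, z − v ≥ 3, v − x ≥ -5.
Adding all 3 inequalities: the left sides telescope to 0, and the right sides sum to 3 + 3 + (-5) = 1. So 0 ≥ 1, which is false.

Unsatisfiable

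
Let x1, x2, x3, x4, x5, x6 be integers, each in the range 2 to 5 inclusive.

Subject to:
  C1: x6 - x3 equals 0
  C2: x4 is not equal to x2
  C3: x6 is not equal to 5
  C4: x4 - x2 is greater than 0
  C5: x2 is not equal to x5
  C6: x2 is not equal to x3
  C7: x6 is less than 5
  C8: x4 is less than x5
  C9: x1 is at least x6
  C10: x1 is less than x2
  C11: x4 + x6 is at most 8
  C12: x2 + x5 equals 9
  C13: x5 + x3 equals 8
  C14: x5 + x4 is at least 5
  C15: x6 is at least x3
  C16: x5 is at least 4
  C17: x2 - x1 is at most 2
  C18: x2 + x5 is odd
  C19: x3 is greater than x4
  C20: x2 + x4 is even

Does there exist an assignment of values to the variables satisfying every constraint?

Unsatisfiable

Constraints 4, 9, 10, 15, and 19 give x4 < x3, x3 ≤ x6, x6 ≤ x1, x1 < x2, x2 < x4. Chaining: x4 < x3 ≤ x6 ≤ x1 < x2 < x4, which forces x4 < x4 — impossible.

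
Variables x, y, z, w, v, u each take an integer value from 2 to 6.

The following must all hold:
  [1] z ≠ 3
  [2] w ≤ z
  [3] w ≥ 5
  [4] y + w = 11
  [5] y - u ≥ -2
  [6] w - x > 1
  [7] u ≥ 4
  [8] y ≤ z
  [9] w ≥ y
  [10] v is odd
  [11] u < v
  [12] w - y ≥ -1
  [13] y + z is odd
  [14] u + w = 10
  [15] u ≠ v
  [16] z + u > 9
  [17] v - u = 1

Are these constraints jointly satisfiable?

Setting (x, y, z, w, v, u) = (2, 5, 6, 6, 5, 4) satisfies everything: constraint 4: y + w = 11; constraint 5: y - u = 1; constraint 6: w - x = 4, and the others follow.

Satisfiable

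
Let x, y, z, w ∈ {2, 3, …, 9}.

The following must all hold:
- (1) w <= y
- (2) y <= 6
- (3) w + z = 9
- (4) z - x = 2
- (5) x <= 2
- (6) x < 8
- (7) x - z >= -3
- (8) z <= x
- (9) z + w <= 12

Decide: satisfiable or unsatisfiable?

From constraints 1 and 2: w ≤ y ≤ 6. From constraints 5 and 8: z ≤ x ≤ 2. Hence w + z ≤ 8. But constraint 3 requires w + z = 9, and 9 > 8. Contradiction.

Unsatisfiable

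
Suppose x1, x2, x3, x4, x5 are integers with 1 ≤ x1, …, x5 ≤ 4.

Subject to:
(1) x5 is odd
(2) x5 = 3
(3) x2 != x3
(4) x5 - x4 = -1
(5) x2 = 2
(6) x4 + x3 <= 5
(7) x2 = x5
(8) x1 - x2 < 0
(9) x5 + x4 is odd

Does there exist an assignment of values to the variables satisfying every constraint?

Unsatisfiable

Constraint 5 fixes x2 = 2 and constraint 2 fixes x5 = 3, but constraint 7 requires x2 = x5. Since 2 ≠ 3, contradiction.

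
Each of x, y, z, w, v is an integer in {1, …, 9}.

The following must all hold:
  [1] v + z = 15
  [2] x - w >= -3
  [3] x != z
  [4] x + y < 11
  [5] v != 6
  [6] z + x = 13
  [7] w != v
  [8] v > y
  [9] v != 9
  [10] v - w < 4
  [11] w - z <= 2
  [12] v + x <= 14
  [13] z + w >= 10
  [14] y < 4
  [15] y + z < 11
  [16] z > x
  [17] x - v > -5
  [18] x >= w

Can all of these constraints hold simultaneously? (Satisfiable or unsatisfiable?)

Satisfiable

Setting (x, y, z, w, v) = (6, 2, 7, 6, 8) satisfies everything: constraint 1: v + z = 15; constraint 2: x - w = 0, and the others follow.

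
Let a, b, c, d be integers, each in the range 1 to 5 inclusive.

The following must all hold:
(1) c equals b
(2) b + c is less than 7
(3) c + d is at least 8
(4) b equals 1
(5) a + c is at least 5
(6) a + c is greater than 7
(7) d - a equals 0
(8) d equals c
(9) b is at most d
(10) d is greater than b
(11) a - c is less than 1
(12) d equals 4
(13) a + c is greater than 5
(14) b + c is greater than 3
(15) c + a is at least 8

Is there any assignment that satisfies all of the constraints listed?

Constraint 12 fixes d = 4 and constraint 4 fixes b = 1. Constraints 1 and 8 give d = c = b, so d = b. But 4 ≠ 1 — contradiction.

Unsatisfiable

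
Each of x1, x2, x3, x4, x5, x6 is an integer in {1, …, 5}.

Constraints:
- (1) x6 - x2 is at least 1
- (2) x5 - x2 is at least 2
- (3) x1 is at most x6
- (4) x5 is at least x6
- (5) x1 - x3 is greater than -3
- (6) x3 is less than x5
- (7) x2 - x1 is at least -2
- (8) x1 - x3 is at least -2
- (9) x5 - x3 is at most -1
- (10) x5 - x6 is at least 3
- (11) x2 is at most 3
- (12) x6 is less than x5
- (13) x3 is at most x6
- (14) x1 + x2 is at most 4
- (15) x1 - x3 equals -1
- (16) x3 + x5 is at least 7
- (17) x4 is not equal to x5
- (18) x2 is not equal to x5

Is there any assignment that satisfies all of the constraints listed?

Unsatisfiable

Constraints 1, 7, 8, 9, and 10 give x2 − x1 ≥ -2, x1 − x3 ≥ -2, x3 − x5 ≥ 1, x5 − x6 ≥ 3, x6 − x2 ≥ 1.
Adding all 5 inequalities: the left sides telescope to 0, and the right sides sum to (-2) + (-2) + 1 + 3 + 1 = 1. So 0 ≥ 1, which is false.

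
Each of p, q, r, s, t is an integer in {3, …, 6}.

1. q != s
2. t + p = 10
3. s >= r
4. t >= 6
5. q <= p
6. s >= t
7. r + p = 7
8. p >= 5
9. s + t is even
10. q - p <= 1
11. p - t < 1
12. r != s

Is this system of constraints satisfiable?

From constraint 4: t ≥ 6. From constraint 8: p ≥ 5. Hence t + p ≥ 11. But constraint 2 requires t + p = 10, and 10 < 11. Contradiction.

Unsatisfiable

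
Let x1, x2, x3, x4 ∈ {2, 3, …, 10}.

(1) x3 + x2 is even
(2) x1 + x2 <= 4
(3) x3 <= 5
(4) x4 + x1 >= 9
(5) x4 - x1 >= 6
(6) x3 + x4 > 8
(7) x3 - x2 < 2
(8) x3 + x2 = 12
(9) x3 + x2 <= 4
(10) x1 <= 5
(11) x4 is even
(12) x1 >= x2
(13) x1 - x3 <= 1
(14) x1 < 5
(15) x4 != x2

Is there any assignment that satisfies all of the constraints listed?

From constraint 3: x3 ≤ 5. From constraints 10 and 12: x2 ≤ x1 ≤ 5. Hence x3 + x2 ≤ 10. But constraint 8 requires x3 + x2 = 12, and 12 > 10. Contradiction.

Unsatisfiable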